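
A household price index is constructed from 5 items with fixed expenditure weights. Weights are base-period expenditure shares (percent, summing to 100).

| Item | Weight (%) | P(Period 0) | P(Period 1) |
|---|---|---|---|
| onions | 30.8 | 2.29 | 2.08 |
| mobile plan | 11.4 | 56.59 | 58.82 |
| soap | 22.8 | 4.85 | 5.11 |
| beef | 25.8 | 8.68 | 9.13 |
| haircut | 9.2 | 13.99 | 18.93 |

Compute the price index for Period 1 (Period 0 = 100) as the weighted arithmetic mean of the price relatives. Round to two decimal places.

103.43

onions: 30.8 × (2.08/2.29) = 30.8 × 0.908297 = 27.9755
mobile plan: 11.4 × (58.82/56.59) = 11.4 × 1.039406 = 11.8492
soap: 22.8 × (5.11/4.85) = 22.8 × 1.053608 = 24.0223
beef: 25.8 × (9.13/8.68) = 25.8 × 1.051843 = 27.1376
haircut: 9.2 × (18.93/13.99) = 9.2 × 1.353109 = 12.4486
Index = Σ wᵢ·(p₁ᵢ/p₀ᵢ) = 27.9755 + 11.8492 + 24.0223 + 27.1376 + 12.4486 = 103.4332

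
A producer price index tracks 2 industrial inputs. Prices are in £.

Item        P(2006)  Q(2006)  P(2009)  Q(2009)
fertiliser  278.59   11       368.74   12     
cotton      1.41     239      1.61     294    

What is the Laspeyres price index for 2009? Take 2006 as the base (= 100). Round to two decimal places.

130.56

Laspeyres price index uses base-period quantities as weights.
ΣP(2009)·Q(2006) = 368.74×11 + 1.61×239 = 4056.14 + 384.79 = 4440.93
ΣP(2006)·Q(2006) = 278.59×11 + 1.41×239 = 3064.49 + 336.99 = 3401.48
Index = 4440.93 / 3401.48 × 100 = 130.5588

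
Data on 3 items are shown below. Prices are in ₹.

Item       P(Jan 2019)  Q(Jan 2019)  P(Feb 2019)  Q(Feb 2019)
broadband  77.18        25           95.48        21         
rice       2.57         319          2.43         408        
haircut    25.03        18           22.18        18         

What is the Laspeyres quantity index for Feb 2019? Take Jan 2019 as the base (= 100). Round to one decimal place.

Laspeyres quantity index uses base-period prices as weights.
ΣP(Jan 2019)·Q(Feb 2019) = 77.18×21 + 2.57×408 + 25.03×18 = 1620.78 + 1048.56 + 450.54 = 3119.88
ΣP(Jan 2019)·Q(Jan 2019) = 77.18×25 + 2.57×319 + 25.03×18 = 1929.5 + 819.83 + 450.54 = 3199.87
Index = 3119.88 / 3199.87 × 100 = 97.5002

97.5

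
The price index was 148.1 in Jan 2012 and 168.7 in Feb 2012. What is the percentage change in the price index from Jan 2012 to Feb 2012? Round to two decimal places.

13.91%

Change = (168.7 − 148.1) / 148.1 × 100
       = 20.6 / 148.1 × 100 = 13.9095%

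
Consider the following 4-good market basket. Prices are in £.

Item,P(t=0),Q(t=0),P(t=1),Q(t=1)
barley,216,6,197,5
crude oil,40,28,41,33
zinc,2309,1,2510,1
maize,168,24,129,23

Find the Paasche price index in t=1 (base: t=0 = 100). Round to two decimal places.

91.16

Paasche price index uses current-period quantities as weights.
ΣP(t=1)·Q(t=1) = 197×5 + 41×33 + 2510×1 + 129×23 = 985 + 1353 + 2510 + 2967 = 7815
ΣP(t=0)·Q(t=1) = 216×5 + 40×33 + 2309×1 + 168×23 = 1080 + 1320 + 2309 + 3864 = 8573
Index = 7815 / 8573 × 100 = 91.1583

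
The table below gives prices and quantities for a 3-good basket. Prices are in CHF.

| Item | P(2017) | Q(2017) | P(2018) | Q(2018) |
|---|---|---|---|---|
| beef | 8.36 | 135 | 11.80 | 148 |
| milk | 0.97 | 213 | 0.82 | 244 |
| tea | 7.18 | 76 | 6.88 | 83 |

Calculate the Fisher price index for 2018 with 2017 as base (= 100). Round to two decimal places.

121.70

Laspeyres component (base-period weights):
ΣP(2018)Q(2017) = 11.80×135 + 0.82×213 + 6.88×76 = 1593 + 174.66 + 522.88 = 2290.54
ΣP(2017)Q(2017) = 8.36×135 + 0.97×213 + 7.18×76 = 1128.6 + 206.61 + 545.68 = 1880.89
L = 2290.54 / 1880.89 × 100 = 121.7796
Paasche component (current-period weights):
ΣP(2018)Q(2018) = 11.80×148 + 0.82×244 + 6.88×83 = 1746.4 + 200.08 + 571.04 = 2517.52
ΣP(2017)Q(2018) = 8.36×148 + 0.97×244 + 7.18×83 = 1237.28 + 236.68 + 595.94 = 2069.9
P = 2517.52 / 2069.9 × 100 = 121.6252
Fisher = √(L × P) = √(121.7796 × 121.6252) = 121.7024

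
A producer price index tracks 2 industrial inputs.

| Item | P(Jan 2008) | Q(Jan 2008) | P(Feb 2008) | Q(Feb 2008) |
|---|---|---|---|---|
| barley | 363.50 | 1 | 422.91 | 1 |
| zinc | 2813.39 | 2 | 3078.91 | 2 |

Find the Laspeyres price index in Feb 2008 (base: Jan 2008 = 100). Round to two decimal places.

Laspeyres price index uses base-period quantities as weights.
ΣP(Feb 2008)·Q(Jan 2008) = 422.91×1 + 3078.91×2 = 422.91 + 6157.82 = 6580.73
ΣP(Jan 2008)·Q(Jan 2008) = 363.50×1 + 2813.39×2 = 363.5 + 5626.78 = 5990.28
Index = 6580.73 / 5990.28 × 100 = 109.8568

109.86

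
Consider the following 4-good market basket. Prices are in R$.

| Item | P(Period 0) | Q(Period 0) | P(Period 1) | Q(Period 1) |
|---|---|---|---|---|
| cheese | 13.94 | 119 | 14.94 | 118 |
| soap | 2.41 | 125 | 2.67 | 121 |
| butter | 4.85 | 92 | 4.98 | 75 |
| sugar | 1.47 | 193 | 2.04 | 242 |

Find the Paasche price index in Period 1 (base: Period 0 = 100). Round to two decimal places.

Paasche price index uses current-period quantities as weights.
ΣP(Period 1)·Q(Period 1) = 14.94×118 + 2.67×121 + 4.98×75 + 2.04×242 = 1762.92 + 323.07 + 373.5 + 493.68 = 2953.17
ΣP(Period 0)·Q(Period 1) = 13.94×118 + 2.41×121 + 4.85×75 + 1.47×242 = 1644.92 + 291.61 + 363.75 + 355.74 = 2656.02
Index = 2953.17 / 2656.02 × 100 = 111.1878

111.19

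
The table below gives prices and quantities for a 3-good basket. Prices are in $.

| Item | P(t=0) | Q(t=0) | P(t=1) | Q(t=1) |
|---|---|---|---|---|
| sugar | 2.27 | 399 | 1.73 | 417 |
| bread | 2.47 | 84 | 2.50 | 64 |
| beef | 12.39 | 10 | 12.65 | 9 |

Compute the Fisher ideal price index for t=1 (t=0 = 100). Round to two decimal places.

Laspeyres component (base-period weights):
ΣP(t=1)Q(t=0) = 1.73×399 + 2.50×84 + 12.65×10 = 690.27 + 210 + 126.5 = 1026.77
ΣP(t=0)Q(t=0) = 2.27×399 + 2.47×84 + 12.39×10 = 905.73 + 207.48 + 123.9 = 1237.11
L = 1026.77 / 1237.11 × 100 = 82.9975
Paasche component (current-period weights):
ΣP(t=1)Q(t=1) = 1.73×417 + 2.50×64 + 12.65×9 = 721.41 + 160 + 113.85 = 995.26
ΣP(t=0)Q(t=1) = 2.27×417 + 2.47×64 + 12.39×9 = 946.59 + 158.08 + 111.51 = 1216.18
P = 995.26 / 1216.18 × 100 = 81.8349
Fisher = √(L × P) = √(82.9975 × 81.8349) = 82.4141

82.41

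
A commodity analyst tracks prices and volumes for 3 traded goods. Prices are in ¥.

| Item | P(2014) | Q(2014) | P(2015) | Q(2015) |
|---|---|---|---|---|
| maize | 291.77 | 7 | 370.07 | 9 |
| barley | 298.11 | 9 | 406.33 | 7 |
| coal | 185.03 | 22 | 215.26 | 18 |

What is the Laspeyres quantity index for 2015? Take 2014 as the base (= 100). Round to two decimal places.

91.44

Laspeyres quantity index uses base-period prices as weights.
ΣP(2014)·Q(2015) = 291.77×9 + 298.11×7 + 185.03×18 = 2625.93 + 2086.77 + 3330.54 = 8043.24
ΣP(2014)·Q(2014) = 291.77×7 + 298.11×9 + 185.03×22 = 2042.39 + 2682.99 + 4070.66 = 8796.04
Index = 8043.24 / 8796.04 × 100 = 91.4416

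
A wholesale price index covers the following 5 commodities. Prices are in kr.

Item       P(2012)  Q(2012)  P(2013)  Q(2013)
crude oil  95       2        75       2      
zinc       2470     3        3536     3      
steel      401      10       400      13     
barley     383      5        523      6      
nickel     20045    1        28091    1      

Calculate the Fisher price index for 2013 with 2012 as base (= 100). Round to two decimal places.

Laspeyres component (base-period weights):
ΣP(2013)Q(2012) = 75×2 + 3536×3 + 400×10 + 523×5 + 28091×1 = 150 + 10608 + 4000 + 2615 + 28091 = 45464
ΣP(2012)Q(2012) = 95×2 + 2470×3 + 401×10 + 383×5 + 20045×1 = 190 + 7410 + 4010 + 1915 + 20045 = 33570
L = 45464 / 33570 × 100 = 135.4304
Paasche component (current-period weights):
ΣP(2013)Q(2013) = 75×2 + 3536×3 + 400×13 + 523×6 + 28091×1 = 150 + 10608 + 5200 + 3138 + 28091 = 47187
ΣP(2012)Q(2013) = 95×2 + 2470×3 + 401×13 + 383×6 + 20045×1 = 190 + 7410 + 5213 + 2298 + 20045 = 35156
P = 47187 / 35156 × 100 = 134.2218
Fisher = √(L × P) = √(135.4304 × 134.2218) = 134.8247

134.82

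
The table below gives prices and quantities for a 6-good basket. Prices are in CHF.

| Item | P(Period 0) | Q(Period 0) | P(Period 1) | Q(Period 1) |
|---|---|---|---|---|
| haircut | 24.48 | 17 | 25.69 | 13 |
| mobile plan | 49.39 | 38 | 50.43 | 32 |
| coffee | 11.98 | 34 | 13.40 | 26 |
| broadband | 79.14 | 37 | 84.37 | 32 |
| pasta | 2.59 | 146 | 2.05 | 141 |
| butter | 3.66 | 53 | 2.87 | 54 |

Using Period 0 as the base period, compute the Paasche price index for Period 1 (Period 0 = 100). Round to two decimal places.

102.53

Paasche price index uses current-period quantities as weights.
ΣP(Period 1)·Q(Period 1) = 25.69×13 + 50.43×32 + 13.40×26 + 84.37×32 + 2.05×141 + 2.87×54 = 333.97 + 1613.76 + 348.4 + 2699.84 + 289.05 + 154.98 = 5440
ΣP(Period 0)·Q(Period 1) = 24.48×13 + 49.39×32 + 11.98×26 + 79.14×32 + 2.59×141 + 3.66×54 = 318.24 + 1580.48 + 311.48 + 2532.48 + 365.19 + 197.64 = 5305.51
Index = 5440 / 5305.51 × 100 = 102.5349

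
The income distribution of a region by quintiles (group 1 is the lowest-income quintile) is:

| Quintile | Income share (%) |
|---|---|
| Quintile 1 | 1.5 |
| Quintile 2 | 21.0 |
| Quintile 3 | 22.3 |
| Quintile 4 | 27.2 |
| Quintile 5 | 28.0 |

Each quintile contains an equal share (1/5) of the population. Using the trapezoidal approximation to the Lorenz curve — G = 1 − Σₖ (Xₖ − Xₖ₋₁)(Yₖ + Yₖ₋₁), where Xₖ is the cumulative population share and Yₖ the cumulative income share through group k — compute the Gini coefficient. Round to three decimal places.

Cumulative income shares Yₖ: 0.0150, 0.2250, 0.4480, 0.7200, 1.0000
Σ (Xₖ−Xₖ₋₁)(Yₖ+Yₖ₋₁) = (1/5)(0.0150+0.0000) + (1/5)(0.2250+0.0150) + (1/5)(0.4480+0.2250) + (1/5)(0.7200+0.4480) + (1/5)(1.0000+0.7200)
  = 0.0030 + 0.0480 + 0.1346 + 0.2336 + 0.3440 = 0.7632
G = 1 − 0.7632 = 0.2368

0.237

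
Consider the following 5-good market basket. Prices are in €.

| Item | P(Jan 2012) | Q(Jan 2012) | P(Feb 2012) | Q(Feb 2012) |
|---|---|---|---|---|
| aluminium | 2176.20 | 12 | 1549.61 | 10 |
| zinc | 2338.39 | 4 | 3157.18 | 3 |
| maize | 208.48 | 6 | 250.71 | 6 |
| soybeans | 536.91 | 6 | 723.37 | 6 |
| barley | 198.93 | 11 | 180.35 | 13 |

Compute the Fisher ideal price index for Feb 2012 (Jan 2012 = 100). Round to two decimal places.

Laspeyres component (base-period weights):
ΣP(Feb 2012)Q(Jan 2012) = 1549.61×12 + 3157.18×4 + 250.71×6 + 723.37×6 + 180.35×11 = 18595.32 + 12628.72 + 1504.26 + 4340.22 + 1983.85 = 39052.37
ΣP(Jan 2012)Q(Jan 2012) = 2176.20×12 + 2338.39×4 + 208.48×6 + 536.91×6 + 198.93×11 = 26114.4 + 9353.56 + 1250.88 + 3221.46 + 2188.23 = 42128.53
L = 39052.37 / 42128.53 × 100 = 92.6982
Paasche component (current-period weights):
ΣP(Feb 2012)Q(Feb 2012) = 1549.61×10 + 3157.18×3 + 250.71×6 + 723.37×6 + 180.35×13 = 15496.1 + 9471.54 + 1504.26 + 4340.22 + 2344.55 = 33156.67
ΣP(Jan 2012)Q(Feb 2012) = 2176.20×10 + 2338.39×3 + 208.48×6 + 536.91×6 + 198.93×13 = 21762 + 7015.17 + 1250.88 + 3221.46 + 2586.09 = 35835.6
P = 33156.67 / 35835.6 × 100 = 92.5244
Fisher = √(L × P) = √(92.6982 × 92.5244) = 92.6112

92.61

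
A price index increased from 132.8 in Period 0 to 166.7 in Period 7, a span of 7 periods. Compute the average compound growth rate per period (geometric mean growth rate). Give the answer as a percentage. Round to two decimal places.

Growth factor = (166.7/132.8)^(1/7) = (1.255271)^(1/7) = 1.033012
Growth rate = 1.033012 − 1 = 0.033012 = 3.3012%

3.30%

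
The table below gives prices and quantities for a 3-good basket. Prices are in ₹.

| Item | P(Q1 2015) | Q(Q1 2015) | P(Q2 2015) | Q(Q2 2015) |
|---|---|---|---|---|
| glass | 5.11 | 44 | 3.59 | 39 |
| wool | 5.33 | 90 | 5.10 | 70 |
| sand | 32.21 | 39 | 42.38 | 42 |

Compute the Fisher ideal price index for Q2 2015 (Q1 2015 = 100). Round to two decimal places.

Laspeyres component (base-period weights):
ΣP(Q2 2015)Q(Q1 2015) = 3.59×44 + 5.10×90 + 42.38×39 = 157.96 + 459 + 1652.82 = 2269.78
ΣP(Q1 2015)Q(Q1 2015) = 5.11×44 + 5.33×90 + 32.21×39 = 224.84 + 479.7 + 1256.19 = 1960.73
L = 2269.78 / 1960.73 × 100 = 115.7620
Paasche component (current-period weights):
ΣP(Q2 2015)Q(Q2 2015) = 3.59×39 + 5.10×70 + 42.38×42 = 140.01 + 357 + 1779.96 = 2276.97
ΣP(Q1 2015)Q(Q2 2015) = 5.11×39 + 5.33×70 + 32.21×42 = 199.29 + 373.1 + 1352.82 = 1925.21
P = 2276.97 / 1925.21 × 100 = 118.2713
Fisher = √(L × P) = √(115.7620 × 118.2713) = 117.0099

117.01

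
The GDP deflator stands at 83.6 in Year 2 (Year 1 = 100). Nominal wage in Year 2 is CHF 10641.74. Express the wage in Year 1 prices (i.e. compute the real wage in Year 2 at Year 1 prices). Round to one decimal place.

12729.4

Real = Nominal ÷ (Index/100) = 10641.74 ÷ (83.6/100)
     = 10641.74 ÷ 0.836 = 12729.3541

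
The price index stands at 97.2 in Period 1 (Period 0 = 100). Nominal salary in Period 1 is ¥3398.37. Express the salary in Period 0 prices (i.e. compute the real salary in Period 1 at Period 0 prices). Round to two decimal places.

Real = Nominal ÷ (Index/100) = 3398.37 ÷ (97.2/100)
     = 3398.37 ÷ 0.972 = 3496.2654

3496.27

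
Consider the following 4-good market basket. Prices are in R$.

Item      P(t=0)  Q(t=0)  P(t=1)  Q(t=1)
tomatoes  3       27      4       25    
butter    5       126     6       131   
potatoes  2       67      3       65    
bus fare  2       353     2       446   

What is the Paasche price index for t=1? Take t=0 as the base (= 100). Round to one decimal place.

Paasche price index uses current-period quantities as weights.
ΣP(t=1)·Q(t=1) = 4×25 + 6×131 + 3×65 + 2×446 = 100 + 786 + 195 + 892 = 1973
ΣP(t=0)·Q(t=1) = 3×25 + 5×131 + 2×65 + 2×446 = 75 + 655 + 130 + 892 = 1752
Index = 1973 / 1752 × 100 = 112.6142

112.6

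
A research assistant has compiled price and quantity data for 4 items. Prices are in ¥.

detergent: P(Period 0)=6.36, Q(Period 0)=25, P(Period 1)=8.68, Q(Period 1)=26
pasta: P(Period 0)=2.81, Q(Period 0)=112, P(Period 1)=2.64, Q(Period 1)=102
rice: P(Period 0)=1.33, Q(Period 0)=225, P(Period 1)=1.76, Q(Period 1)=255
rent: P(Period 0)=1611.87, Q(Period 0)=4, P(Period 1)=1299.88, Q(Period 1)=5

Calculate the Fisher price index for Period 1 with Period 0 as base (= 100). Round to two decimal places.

84.35

Laspeyres component (base-period weights):
ΣP(Period 1)Q(Period 0) = 8.68×25 + 2.64×112 + 1.76×225 + 1299.88×4 = 217 + 295.68 + 396 + 5199.52 = 6108.2
ΣP(Period 0)Q(Period 0) = 6.36×25 + 2.81×112 + 1.33×225 + 1611.87×4 = 159 + 314.72 + 299.25 + 6447.48 = 7220.45
L = 6108.2 / 7220.45 × 100 = 84.5958
Paasche component (current-period weights):
ΣP(Period 1)Q(Period 1) = 8.68×26 + 2.64×102 + 1.76×255 + 1299.88×5 = 225.68 + 269.28 + 448.8 + 6499.4 = 7443.16
ΣP(Period 0)Q(Period 1) = 6.36×26 + 2.81×102 + 1.33×255 + 1611.87×5 = 165.36 + 286.62 + 339.15 + 8059.35 = 8850.48
P = 7443.16 / 8850.48 × 100 = 84.0989
Fisher = √(L × P) = √(84.5958 × 84.0989) = 84.3470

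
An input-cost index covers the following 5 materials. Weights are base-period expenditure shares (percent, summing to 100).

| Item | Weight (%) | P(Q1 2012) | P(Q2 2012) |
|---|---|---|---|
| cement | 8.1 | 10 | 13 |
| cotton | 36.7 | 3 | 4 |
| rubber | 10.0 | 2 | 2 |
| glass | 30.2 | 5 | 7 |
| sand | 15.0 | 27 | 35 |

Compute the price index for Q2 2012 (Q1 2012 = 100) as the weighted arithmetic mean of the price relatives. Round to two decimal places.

cement: 8.1 × (13/10) = 8.1 × 1.300000 = 10.5300
cotton: 36.7 × (4/3) = 36.7 × 1.333333 = 48.9333
rubber: 10.0 × (2/2) = 10.0 × 1.000000 = 10.0000
glass: 30.2 × (7/5) = 30.2 × 1.400000 = 42.2800
sand: 15.0 × (35/27) = 15.0 × 1.296296 = 19.4444
Index = Σ wᵢ·(p₁ᵢ/p₀ᵢ) = 10.5300 + 48.9333 + 10.0000 + 42.2800 + 19.4444 = 131.1878

131.19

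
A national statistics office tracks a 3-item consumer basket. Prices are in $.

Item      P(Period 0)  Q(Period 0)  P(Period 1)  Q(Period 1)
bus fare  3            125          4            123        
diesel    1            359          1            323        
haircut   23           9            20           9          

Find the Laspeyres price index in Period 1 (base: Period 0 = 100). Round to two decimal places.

110.41

Laspeyres price index uses base-period quantities as weights.
ΣP(Period 1)·Q(Period 0) = 4×125 + 1×359 + 20×9 = 500 + 359 + 180 = 1039
ΣP(Period 0)·Q(Period 0) = 3×125 + 1×359 + 23×9 = 375 + 359 + 207 = 941
Index = 1039 / 941 × 100 = 110.4145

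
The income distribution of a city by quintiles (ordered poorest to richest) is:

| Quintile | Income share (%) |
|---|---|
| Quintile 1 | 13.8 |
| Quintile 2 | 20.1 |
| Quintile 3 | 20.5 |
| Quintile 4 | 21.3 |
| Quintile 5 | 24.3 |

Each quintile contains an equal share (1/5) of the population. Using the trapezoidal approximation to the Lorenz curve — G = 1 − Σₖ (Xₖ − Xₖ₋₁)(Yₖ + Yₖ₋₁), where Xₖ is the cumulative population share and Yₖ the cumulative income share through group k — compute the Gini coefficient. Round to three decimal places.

0.089

Cumulative income shares Yₖ: 0.1380, 0.3390, 0.5440, 0.7570, 1.0000
Σ (Xₖ−Xₖ₋₁)(Yₖ+Yₖ₋₁) = (1/5)(0.1380+0.0000) + (1/5)(0.3390+0.1380) + (1/5)(0.5440+0.3390) + (1/5)(0.7570+0.5440) + (1/5)(1.0000+0.7570)
  = 0.0276 + 0.0954 + 0.1766 + 0.2602 + 0.3514 = 0.9112
G = 1 − 0.9112 = 0.0888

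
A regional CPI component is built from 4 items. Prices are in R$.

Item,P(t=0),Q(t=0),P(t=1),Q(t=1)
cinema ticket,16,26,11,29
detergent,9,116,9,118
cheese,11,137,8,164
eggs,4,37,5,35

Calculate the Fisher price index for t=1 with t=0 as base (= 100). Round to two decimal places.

83.23

Laspeyres component (base-period weights):
ΣP(t=1)Q(t=0) = 11×26 + 9×116 + 8×137 + 5×37 = 286 + 1044 + 1096 + 185 = 2611
ΣP(t=0)Q(t=0) = 16×26 + 9×116 + 11×137 + 4×37 = 416 + 1044 + 1507 + 148 = 3115
L = 2611 / 3115 × 100 = 83.8202
Paasche component (current-period weights):
ΣP(t=1)Q(t=1) = 11×29 + 9×118 + 8×164 + 5×35 = 319 + 1062 + 1312 + 175 = 2868
ΣP(t=0)Q(t=1) = 16×29 + 9×118 + 11×164 + 4×35 = 464 + 1062 + 1804 + 140 = 3470
P = 2868 / 3470 × 100 = 82.6513
Fisher = √(L × P) = √(83.8202 × 82.6513) = 83.2337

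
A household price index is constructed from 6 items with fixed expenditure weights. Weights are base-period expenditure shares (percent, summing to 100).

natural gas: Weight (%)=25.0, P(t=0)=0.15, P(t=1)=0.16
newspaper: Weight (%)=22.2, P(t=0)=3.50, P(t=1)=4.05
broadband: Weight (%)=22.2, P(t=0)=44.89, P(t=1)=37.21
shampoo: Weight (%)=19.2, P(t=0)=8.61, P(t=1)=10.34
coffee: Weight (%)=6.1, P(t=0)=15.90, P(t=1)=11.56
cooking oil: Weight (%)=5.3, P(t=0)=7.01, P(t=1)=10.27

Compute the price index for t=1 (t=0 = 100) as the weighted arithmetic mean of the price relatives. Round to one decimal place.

106.0

natural gas: 25.0 × (0.16/0.15) = 25.0 × 1.066667 = 26.6667
newspaper: 22.2 × (4.05/3.50) = 22.2 × 1.157143 = 25.6886
broadband: 22.2 × (37.21/44.89) = 22.2 × 0.828915 = 18.4019
shampoo: 19.2 × (10.34/8.61) = 19.2 × 1.200929 = 23.0578
coffee: 6.1 × (11.56/15.90) = 6.1 × 0.727044 = 4.4350
cooking oil: 5.3 × (10.27/7.01) = 5.3 × 1.465050 = 7.7648
Index = Σ wᵢ·(p₁ᵢ/p₀ᵢ) = 26.6667 + 25.6886 + 18.4019 + 23.0578 + 4.4350 + 7.7648 = 106.0147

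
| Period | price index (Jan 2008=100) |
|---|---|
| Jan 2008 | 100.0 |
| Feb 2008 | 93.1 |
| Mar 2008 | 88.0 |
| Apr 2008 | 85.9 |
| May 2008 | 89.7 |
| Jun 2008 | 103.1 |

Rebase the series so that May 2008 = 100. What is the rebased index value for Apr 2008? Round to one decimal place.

95.8

Rebased(Apr 2008) = 85.9 / 89.7 × 100 = 95.7637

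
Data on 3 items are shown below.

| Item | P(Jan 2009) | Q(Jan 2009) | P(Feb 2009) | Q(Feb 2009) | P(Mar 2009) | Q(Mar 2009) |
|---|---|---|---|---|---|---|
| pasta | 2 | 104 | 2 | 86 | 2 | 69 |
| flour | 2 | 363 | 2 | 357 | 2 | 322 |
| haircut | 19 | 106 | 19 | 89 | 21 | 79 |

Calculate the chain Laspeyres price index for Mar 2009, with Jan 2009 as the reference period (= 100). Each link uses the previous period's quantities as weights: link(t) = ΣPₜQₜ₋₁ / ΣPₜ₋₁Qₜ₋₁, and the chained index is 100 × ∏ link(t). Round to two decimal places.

Link Jan 2009→Feb 2009:
ΣP(Feb 2009)Q(Jan 2009) = 2×104 + 2×363 + 19×106 = 208 + 726 + 2014 = 2948
ΣP(Jan 2009)Q(Jan 2009) = 2×104 + 2×363 + 19×106 = 208 + 726 + 2014 = 2948
link = 2948/2948 = 1.000000
Link Feb 2009→Mar 2009:
ΣP(Mar 2009)Q(Feb 2009) = 2×86 + 2×357 + 21×89 = 172 + 714 + 1869 = 2755
ΣP(Feb 2009)Q(Feb 2009) = 2×86 + 2×357 + 19×89 = 172 + 714 + 1691 = 2577
link = 2755/2577 = 1.069073
Chained index = 100 × 1.000000 × 1.069073 = 106.9073

106.91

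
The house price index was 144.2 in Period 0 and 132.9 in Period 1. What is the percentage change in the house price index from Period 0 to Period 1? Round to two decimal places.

-7.84%

Change = (132.9 − 144.2) / 144.2 × 100
       = -11.3 / 144.2 × 100 = -7.8363%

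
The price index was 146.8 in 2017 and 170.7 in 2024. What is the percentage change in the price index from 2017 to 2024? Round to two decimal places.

Change = (170.7 − 146.8) / 146.8 × 100
       = 23.9 / 146.8 × 100 = 16.2807%

16.28%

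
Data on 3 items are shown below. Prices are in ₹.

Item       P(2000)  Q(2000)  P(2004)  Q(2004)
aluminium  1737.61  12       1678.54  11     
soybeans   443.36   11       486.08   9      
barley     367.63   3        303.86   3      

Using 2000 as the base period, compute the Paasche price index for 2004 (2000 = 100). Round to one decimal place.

98.1

Paasche price index uses current-period quantities as weights.
ΣP(2004)·Q(2004) = 1678.54×11 + 486.08×9 + 303.86×3 = 18463.94 + 4374.72 + 911.58 = 23750.24
ΣP(2000)·Q(2004) = 1737.61×11 + 443.36×9 + 367.63×3 = 19113.71 + 3990.24 + 1102.89 = 24206.84
Index = 23750.24 / 24206.84 × 100 = 98.1138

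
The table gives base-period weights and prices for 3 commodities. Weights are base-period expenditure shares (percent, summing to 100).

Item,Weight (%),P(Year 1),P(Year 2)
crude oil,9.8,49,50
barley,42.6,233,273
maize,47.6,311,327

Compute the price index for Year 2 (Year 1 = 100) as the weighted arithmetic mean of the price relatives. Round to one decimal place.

110.0

crude oil: 9.8 × (50/49) = 9.8 × 1.020408 = 10.0000
barley: 42.6 × (273/233) = 42.6 × 1.171674 = 49.9133
maize: 47.6 × (327/311) = 47.6 × 1.051447 = 50.0489
Index = Σ wᵢ·(p₁ᵢ/p₀ᵢ) = 10.0000 + 49.9133 + 50.0489 = 109.9622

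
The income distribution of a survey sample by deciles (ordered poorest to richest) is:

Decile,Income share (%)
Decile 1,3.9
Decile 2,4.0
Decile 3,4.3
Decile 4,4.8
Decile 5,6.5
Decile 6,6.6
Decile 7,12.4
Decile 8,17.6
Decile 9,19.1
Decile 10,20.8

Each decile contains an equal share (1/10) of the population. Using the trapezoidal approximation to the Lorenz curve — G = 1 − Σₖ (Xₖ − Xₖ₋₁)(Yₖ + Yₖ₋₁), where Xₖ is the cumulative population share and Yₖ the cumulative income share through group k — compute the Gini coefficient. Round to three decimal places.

Cumulative income shares Yₖ: 0.0390, 0.0790, 0.1220, 0.1700, 0.2350, 0.3010, 0.4250, 0.6010, 0.7920, 1.0000
Σ (Xₖ−Xₖ₋₁)(Yₖ+Yₖ₋₁) = (1/10)(0.0390+0.0000) + (1/10)(0.0790+0.0390) + (1/10)(0.1220+0.0790) + (1/10)(0.1700+0.1220) + (1/10)(0.2350+0.1700) + (1/10)(0.3010+0.2350) + (1/10)(0.4250+0.3010) + (1/10)(0.6010+0.4250) + (1/10)(0.7920+0.6010) + (1/10)(1.0000+0.7920)
  = 0.0039 + 0.0118 + 0.0201 + 0.0292 + 0.0405 + 0.0536 + 0.0726 + 0.1026 + 0.1393 + 0.1792 = 0.6528
G = 1 − 0.6528 = 0.3472

0.347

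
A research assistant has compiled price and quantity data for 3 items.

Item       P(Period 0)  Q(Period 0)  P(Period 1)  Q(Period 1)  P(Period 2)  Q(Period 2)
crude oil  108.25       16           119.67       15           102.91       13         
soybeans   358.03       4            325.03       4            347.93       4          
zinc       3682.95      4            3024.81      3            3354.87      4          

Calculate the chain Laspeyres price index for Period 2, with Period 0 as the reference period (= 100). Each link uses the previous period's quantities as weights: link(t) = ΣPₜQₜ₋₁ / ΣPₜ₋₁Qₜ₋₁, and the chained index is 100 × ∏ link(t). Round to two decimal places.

Link Period 0→Period 1:
ΣP(Period 1)Q(Period 0) = 119.67×16 + 325.03×4 + 3024.81×4 = 1914.72 + 1300.12 + 12099.24 = 15314.08
ΣP(Period 0)Q(Period 0) = 108.25×16 + 358.03×4 + 3682.95×4 = 1732 + 1432.12 + 14731.8 = 17895.92
link = 15314.08/17895.92 = 0.855730
Link Period 1→Period 2:
ΣP(Period 2)Q(Period 1) = 102.91×15 + 347.93×4 + 3354.87×3 = 1543.65 + 1391.72 + 10064.61 = 12999.98
ΣP(Period 1)Q(Period 1) = 119.67×15 + 325.03×4 + 3024.81×3 = 1795.05 + 1300.12 + 9074.43 = 12169.6
link = 12999.98/12169.6 = 1.068234
Chained index = 100 × 0.855730 × 1.068234 = 91.4120

91.41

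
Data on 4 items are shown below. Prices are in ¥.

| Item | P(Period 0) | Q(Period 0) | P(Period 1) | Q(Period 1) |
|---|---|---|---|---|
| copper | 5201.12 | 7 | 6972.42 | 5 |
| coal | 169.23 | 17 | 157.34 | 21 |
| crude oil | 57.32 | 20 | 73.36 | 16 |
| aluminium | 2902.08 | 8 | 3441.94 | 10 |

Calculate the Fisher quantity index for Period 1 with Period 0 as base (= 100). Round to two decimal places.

92.56

Laspeyres component (base-period weights):
ΣP(Period 0)Q(Period 1) = 5201.12×5 + 169.23×21 + 57.32×16 + 2902.08×10 = 26005.6 + 3553.83 + 917.12 + 29020.8 = 59497.35
ΣP(Period 0)Q(Period 0) = 5201.12×7 + 169.23×17 + 57.32×20 + 2902.08×8 = 36407.84 + 2876.91 + 1146.4 + 23216.64 = 63647.79
L = 59497.35 / 63647.79 × 100 = 93.4791
Paasche component (current-period weights):
ΣP(Period 1)Q(Period 1) = 6972.42×5 + 157.34×21 + 73.36×16 + 3441.94×10 = 34862.1 + 3304.14 + 1173.76 + 34419.4 = 73759.4
ΣP(Period 1)Q(Period 0) = 6972.42×7 + 157.34×17 + 73.36×20 + 3441.94×8 = 48806.94 + 2674.78 + 1467.2 + 27535.52 = 80484.44
P = 73759.4 / 80484.44 × 100 = 91.6443
Fisher = √(L × P) = √(93.4791 × 91.6443) = 92.5571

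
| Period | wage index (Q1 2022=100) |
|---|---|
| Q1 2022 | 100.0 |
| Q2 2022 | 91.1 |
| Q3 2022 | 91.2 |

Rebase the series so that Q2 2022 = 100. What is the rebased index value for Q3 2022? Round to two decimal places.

100.11

Rebased(Q3 2022) = 91.2 / 91.1 × 100 = 100.1098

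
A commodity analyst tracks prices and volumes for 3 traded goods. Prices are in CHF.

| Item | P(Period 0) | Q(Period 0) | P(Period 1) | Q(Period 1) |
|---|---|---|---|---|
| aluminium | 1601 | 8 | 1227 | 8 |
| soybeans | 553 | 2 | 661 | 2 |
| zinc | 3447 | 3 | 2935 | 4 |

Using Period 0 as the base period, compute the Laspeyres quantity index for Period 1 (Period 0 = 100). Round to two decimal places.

Laspeyres quantity index uses base-period prices as weights.
ΣP(Period 0)·Q(Period 1) = 1601×8 + 553×2 + 3447×4 = 12808 + 1106 + 13788 = 27702
ΣP(Period 0)·Q(Period 0) = 1601×8 + 553×2 + 3447×3 = 12808 + 1106 + 10341 = 24255
Index = 27702 / 24255 × 100 = 114.2115

114.21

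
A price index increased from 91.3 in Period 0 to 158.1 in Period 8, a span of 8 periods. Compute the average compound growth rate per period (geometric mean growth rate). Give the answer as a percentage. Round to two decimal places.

Growth factor = (158.1/91.3)^(1/8) = (1.731654)^(1/8) = 1.071045
Growth rate = 1.071045 − 1 = 0.071045 = 7.1045%

7.10%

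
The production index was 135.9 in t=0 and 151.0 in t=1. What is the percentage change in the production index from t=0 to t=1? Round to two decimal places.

Change = (151.0 − 135.9) / 135.9 × 100
       = 15.1 / 135.9 × 100 = 11.1111%

11.11%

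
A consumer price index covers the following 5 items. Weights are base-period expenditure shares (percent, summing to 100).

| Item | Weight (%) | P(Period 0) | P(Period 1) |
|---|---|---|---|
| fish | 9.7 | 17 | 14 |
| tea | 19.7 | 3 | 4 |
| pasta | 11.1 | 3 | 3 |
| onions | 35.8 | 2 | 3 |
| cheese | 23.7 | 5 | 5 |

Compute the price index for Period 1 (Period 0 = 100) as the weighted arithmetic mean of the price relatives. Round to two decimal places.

122.75

fish: 9.7 × (14/17) = 9.7 × 0.823529 = 7.9882
tea: 19.7 × (4/3) = 19.7 × 1.333333 = 26.2667
pasta: 11.1 × (3/3) = 11.1 × 1.000000 = 11.1000
onions: 35.8 × (3/2) = 35.8 × 1.500000 = 53.7000
cheese: 23.7 × (5/5) = 23.7 × 1.000000 = 23.7000
Index = Σ wᵢ·(p₁ᵢ/p₀ᵢ) = 7.9882 + 26.2667 + 11.1000 + 53.7000 + 23.7000 = 122.7549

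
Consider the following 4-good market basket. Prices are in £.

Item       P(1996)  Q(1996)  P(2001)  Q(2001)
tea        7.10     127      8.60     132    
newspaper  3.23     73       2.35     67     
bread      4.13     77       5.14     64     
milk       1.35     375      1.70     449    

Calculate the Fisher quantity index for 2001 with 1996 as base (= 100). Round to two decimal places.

103.50

Laspeyres component (base-period weights):
ΣP(1996)Q(2001) = 7.10×132 + 3.23×67 + 4.13×64 + 1.35×449 = 937.2 + 216.41 + 264.32 + 606.15 = 2024.08
ΣP(1996)Q(1996) = 7.10×127 + 3.23×73 + 4.13×77 + 1.35×375 = 901.7 + 235.79 + 318.01 + 506.25 = 1961.75
L = 2024.08 / 1961.75 × 100 = 103.1773
Paasche component (current-period weights):
ΣP(2001)Q(2001) = 8.60×132 + 2.35×67 + 5.14×64 + 1.70×449 = 1135.2 + 157.45 + 328.96 + 763.3 = 2384.91
ΣP(2001)Q(1996) = 8.60×127 + 2.35×73 + 5.14×77 + 1.70×375 = 1092.2 + 171.55 + 395.78 + 637.5 = 2297.03
P = 2384.91 / 2297.03 × 100 = 103.8258
Fisher = √(L × P) = √(103.1773 × 103.8258) = 103.5010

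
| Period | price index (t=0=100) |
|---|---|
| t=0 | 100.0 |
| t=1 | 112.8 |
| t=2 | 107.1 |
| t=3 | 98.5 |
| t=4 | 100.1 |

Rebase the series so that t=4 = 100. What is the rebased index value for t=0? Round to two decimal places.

99.90

Rebased(t=0) = 100.0 / 100.1 × 100 = 99.9001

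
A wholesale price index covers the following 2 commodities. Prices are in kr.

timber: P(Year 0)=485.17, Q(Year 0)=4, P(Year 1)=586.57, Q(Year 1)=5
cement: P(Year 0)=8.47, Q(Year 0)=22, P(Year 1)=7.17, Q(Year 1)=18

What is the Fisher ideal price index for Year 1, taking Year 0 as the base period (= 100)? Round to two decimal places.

118.24

Laspeyres component (base-period weights):
ΣP(Year 1)Q(Year 0) = 586.57×4 + 7.17×22 = 2346.28 + 157.74 = 2504.02
ΣP(Year 0)Q(Year 0) = 485.17×4 + 8.47×22 = 1940.68 + 186.34 = 2127.02
L = 2504.02 / 2127.02 × 100 = 117.7243
Paasche component (current-period weights):
ΣP(Year 1)Q(Year 1) = 586.57×5 + 7.17×18 = 2932.85 + 129.06 = 3061.91
ΣP(Year 0)Q(Year 1) = 485.17×5 + 8.47×18 = 2425.85 + 152.46 = 2578.31
P = 3061.91 / 2578.31 × 100 = 118.7565
Fisher = √(L × P) = √(117.7243 × 118.7565) = 118.2393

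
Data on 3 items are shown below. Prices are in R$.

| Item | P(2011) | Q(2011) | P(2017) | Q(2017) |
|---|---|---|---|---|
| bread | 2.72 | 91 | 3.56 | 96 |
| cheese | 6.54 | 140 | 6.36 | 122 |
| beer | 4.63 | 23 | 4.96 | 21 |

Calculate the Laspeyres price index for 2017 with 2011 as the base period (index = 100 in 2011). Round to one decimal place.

104.6

Laspeyres price index uses base-period quantities as weights.
ΣP(2017)·Q(2011) = 3.56×91 + 6.36×140 + 4.96×23 = 323.96 + 890.4 + 114.08 = 1328.44
ΣP(2011)·Q(2011) = 2.72×91 + 6.54×140 + 4.63×23 = 247.52 + 915.6 + 106.49 = 1269.61
Index = 1328.44 / 1269.61 × 100 = 104.6337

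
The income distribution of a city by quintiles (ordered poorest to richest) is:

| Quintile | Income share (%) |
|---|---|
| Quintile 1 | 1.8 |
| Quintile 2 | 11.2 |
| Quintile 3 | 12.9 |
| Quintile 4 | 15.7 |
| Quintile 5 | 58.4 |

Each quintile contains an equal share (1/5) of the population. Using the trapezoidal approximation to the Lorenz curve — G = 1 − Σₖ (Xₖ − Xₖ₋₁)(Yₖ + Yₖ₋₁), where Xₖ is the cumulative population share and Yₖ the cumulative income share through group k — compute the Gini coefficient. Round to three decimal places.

0.471

Cumulative income shares Yₖ: 0.0180, 0.1300, 0.2590, 0.4160, 1.0000
Σ (Xₖ−Xₖ₋₁)(Yₖ+Yₖ₋₁) = (1/5)(0.0180+0.0000) + (1/5)(0.1300+0.0180) + (1/5)(0.2590+0.1300) + (1/5)(0.4160+0.2590) + (1/5)(1.0000+0.4160)
  = 0.0036 + 0.0296 + 0.0778 + 0.1350 + 0.2832 = 0.5292
G = 1 − 0.5292 = 0.4708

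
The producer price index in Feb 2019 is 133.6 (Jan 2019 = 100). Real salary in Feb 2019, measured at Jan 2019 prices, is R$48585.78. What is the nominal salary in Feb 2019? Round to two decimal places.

Nominal = Real × (Index/100) = 48585.78 × (133.6/100)
        = 48585.78 × 1.336 = 64910.6021

64910.60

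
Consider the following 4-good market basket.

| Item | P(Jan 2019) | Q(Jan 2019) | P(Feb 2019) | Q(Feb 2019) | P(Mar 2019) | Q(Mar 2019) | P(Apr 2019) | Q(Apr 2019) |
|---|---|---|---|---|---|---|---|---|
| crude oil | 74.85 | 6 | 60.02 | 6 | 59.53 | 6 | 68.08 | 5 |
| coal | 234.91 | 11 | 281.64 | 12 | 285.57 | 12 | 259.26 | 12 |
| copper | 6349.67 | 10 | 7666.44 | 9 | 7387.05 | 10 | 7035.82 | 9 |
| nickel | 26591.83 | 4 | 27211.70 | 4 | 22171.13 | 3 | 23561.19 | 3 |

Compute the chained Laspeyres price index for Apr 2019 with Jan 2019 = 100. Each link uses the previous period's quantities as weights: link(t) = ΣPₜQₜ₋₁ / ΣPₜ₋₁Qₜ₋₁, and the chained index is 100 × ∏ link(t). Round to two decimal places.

95.93

Link Jan 2019→Feb 2019:
ΣP(Feb 2019)Q(Jan 2019) = 60.02×6 + 281.64×11 + 7666.44×10 + 27211.70×4 = 360.12 + 3098.04 + 76664.4 + 108846.8 = 188969.36
ΣP(Jan 2019)Q(Jan 2019) = 74.85×6 + 234.91×11 + 6349.67×10 + 26591.83×4 = 449.1 + 2584.01 + 63496.7 + 106367.32 = 172897.13
link = 188969.36/172897.13 = 1.092958
Link Feb 2019→Mar 2019:
ΣP(Mar 2019)Q(Feb 2019) = 59.53×6 + 285.57×12 + 7387.05×9 + 22171.13×4 = 357.18 + 3426.84 + 66483.45 + 88684.52 = 158951.99
ΣP(Feb 2019)Q(Feb 2019) = 60.02×6 + 281.64×12 + 7666.44×9 + 27211.70×4 = 360.12 + 3379.68 + 68997.96 + 108846.8 = 181584.56
link = 158951.99/181584.56 = 0.875361
Link Mar 2019→Apr 2019:
ΣP(Apr 2019)Q(Mar 2019) = 68.08×6 + 259.26×12 + 7035.82×10 + 23561.19×3 = 408.48 + 3111.12 + 70358.2 + 70683.57 = 144561.37
ΣP(Mar 2019)Q(Mar 2019) = 59.53×6 + 285.57×12 + 7387.05×10 + 22171.13×3 = 357.18 + 3426.84 + 73870.5 + 66513.39 = 144167.91
link = 144561.37/144167.91 = 1.002729
Chained index = 100 × 1.092958 × 0.875361 × 1.002729 = 95.9344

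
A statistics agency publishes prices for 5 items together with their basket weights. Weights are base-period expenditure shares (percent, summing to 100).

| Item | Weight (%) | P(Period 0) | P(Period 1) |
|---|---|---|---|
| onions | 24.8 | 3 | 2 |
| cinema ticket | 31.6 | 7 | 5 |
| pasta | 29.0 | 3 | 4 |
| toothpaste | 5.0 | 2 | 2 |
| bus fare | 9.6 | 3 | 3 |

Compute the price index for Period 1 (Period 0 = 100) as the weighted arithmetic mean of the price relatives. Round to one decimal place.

onions: 24.8 × (2/3) = 24.8 × 0.666667 = 16.5333
cinema ticket: 31.6 × (5/7) = 31.6 × 0.714286 = 22.5714
pasta: 29.0 × (4/3) = 29.0 × 1.333333 = 38.6667
toothpaste: 5.0 × (2/2) = 5.0 × 1.000000 = 5.0000
bus fare: 9.6 × (3/3) = 9.6 × 1.000000 = 9.6000
Index = Σ wᵢ·(p₁ᵢ/p₀ᵢ) = 16.5333 + 22.5714 + 38.6667 + 5.0000 + 9.6000 = 92.3714

92.4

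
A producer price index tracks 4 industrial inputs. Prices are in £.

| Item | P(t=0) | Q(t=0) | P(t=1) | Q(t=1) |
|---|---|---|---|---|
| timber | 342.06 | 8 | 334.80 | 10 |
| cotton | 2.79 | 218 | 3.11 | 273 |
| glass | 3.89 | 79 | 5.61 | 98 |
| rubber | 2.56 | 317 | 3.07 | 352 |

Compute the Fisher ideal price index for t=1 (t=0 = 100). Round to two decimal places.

Laspeyres component (base-period weights):
ΣP(t=1)Q(t=0) = 334.80×8 + 3.11×218 + 5.61×79 + 3.07×317 = 2678.4 + 677.98 + 443.19 + 973.19 = 4772.76
ΣP(t=0)Q(t=0) = 342.06×8 + 2.79×218 + 3.89×79 + 2.56×317 = 2736.48 + 608.22 + 307.31 + 811.52 = 4463.53
L = 4772.76 / 4463.53 × 100 = 106.9279
Paasche component (current-period weights):
ΣP(t=1)Q(t=1) = 334.80×10 + 3.11×273 + 5.61×98 + 3.07×352 = 3348 + 849.03 + 549.78 + 1080.64 = 5827.45
ΣP(t=0)Q(t=1) = 342.06×10 + 2.79×273 + 3.89×98 + 2.56×352 = 3420.6 + 761.67 + 381.22 + 901.12 = 5464.61
P = 5827.45 / 5464.61 × 100 = 106.6398
Fisher = √(L × P) = √(106.9279 × 106.6398) = 106.7838

106.78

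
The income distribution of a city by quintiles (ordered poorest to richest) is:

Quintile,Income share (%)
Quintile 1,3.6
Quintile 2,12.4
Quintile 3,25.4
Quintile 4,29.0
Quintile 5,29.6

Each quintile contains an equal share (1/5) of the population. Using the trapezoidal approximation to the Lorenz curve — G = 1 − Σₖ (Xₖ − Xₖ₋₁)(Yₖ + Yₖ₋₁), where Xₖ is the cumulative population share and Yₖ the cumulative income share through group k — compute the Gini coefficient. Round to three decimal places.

Cumulative income shares Yₖ: 0.0360, 0.1600, 0.4140, 0.7040, 1.0000
Σ (Xₖ−Xₖ₋₁)(Yₖ+Yₖ₋₁) = (1/5)(0.0360+0.0000) + (1/5)(0.1600+0.0360) + (1/5)(0.4140+0.1600) + (1/5)(0.7040+0.4140) + (1/5)(1.0000+0.7040)
  = 0.0072 + 0.0392 + 0.1148 + 0.2236 + 0.3408 = 0.7256
G = 1 − 0.7256 = 0.2744

0.274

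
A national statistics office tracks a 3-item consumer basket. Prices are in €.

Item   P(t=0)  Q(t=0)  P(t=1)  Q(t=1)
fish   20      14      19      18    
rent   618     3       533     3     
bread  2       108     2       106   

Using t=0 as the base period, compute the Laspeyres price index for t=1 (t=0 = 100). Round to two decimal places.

88.55

Laspeyres price index uses base-period quantities as weights.
ΣP(t=1)·Q(t=0) = 19×14 + 533×3 + 2×108 = 266 + 1599 + 216 = 2081
ΣP(t=0)·Q(t=0) = 20×14 + 618×3 + 2×108 = 280 + 1854 + 216 = 2350
Index = 2081 / 2350 × 100 = 88.5532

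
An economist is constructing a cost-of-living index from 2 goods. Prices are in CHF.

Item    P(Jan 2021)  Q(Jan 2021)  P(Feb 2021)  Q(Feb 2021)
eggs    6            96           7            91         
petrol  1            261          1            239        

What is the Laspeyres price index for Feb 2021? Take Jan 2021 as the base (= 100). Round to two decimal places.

Laspeyres price index uses base-period quantities as weights.
ΣP(Feb 2021)·Q(Jan 2021) = 7×96 + 1×261 = 672 + 261 = 933
ΣP(Jan 2021)·Q(Jan 2021) = 6×96 + 1×261 = 576 + 261 = 837
Index = 933 / 837 × 100 = 111.4695

111.47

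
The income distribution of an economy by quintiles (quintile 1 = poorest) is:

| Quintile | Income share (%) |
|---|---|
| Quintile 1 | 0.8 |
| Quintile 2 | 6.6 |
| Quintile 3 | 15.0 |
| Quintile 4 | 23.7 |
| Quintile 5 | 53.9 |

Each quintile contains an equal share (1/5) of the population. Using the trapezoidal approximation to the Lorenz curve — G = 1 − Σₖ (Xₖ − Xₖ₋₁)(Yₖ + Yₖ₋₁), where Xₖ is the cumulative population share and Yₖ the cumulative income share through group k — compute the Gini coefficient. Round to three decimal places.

Cumulative income shares Yₖ: 0.0080, 0.0740, 0.2240, 0.4610, 1.0000
Σ (Xₖ−Xₖ₋₁)(Yₖ+Yₖ₋₁) = (1/5)(0.0080+0.0000) + (1/5)(0.0740+0.0080) + (1/5)(0.2240+0.0740) + (1/5)(0.4610+0.2240) + (1/5)(1.0000+0.4610)
  = 0.0016 + 0.0164 + 0.0596 + 0.1370 + 0.2922 = 0.5068
G = 1 − 0.5068 = 0.4932

0.493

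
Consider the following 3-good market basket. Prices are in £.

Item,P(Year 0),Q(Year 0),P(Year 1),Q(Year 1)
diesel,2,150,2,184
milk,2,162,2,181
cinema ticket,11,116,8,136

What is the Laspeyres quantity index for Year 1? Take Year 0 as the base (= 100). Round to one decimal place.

117.2

Laspeyres quantity index uses base-period prices as weights.
ΣP(Year 0)·Q(Year 1) = 2×184 + 2×181 + 11×136 = 368 + 362 + 1496 = 2226
ΣP(Year 0)·Q(Year 0) = 2×150 + 2×162 + 11×116 = 300 + 324 + 1276 = 1900
Index = 2226 / 1900 × 100 = 117.1579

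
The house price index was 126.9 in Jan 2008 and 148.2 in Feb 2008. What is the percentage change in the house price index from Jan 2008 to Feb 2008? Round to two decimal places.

16.78%

Change = (148.2 − 126.9) / 126.9 × 100
       = 21.3 / 126.9 × 100 = 16.7849%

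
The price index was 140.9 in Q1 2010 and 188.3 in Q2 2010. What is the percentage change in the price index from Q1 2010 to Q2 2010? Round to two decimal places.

33.64%

Change = (188.3 − 140.9) / 140.9 × 100
       = 47.4 / 140.9 × 100 = 33.6409%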